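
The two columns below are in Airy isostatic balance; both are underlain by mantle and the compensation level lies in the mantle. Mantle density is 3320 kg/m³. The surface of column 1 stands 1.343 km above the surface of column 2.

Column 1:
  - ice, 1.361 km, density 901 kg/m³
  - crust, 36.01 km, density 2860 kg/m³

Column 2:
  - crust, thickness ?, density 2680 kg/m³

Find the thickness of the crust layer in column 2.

Take the compensation level at the base of the deeper column (depth z_c below the surface of column 1) and equate Σ ρ_i t_i down to z_c; mantle fills any gap and the z_c terms cancel.
Column 1: 1.361×901 + 36.01×2860 + (z_c − 37.371)×3320
Column 2: 1.343×0 + x×2680 + (z_c − 1.343 − 0 − x)×3320
The z_c×3320 term appears on both sides and cancels. Collect the known terms of each column as K = Σ(ρt)_known − 3320 × (depth of known layers): K_1 = 104214.861 − 3320×37.371 = −19856.859; K_2 = 0 − 3320×(1.343 + 0) = −4458.76.
Balance: K_1 = K_2 − x×(3320 − 2680), so x = (K_2 − K_1)/(3320 − 2680) = 15398.1/640 = 24.1 km.

24.1 km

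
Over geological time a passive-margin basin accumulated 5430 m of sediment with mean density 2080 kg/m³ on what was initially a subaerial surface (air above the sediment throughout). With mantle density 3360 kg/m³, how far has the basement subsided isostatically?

3360 m

Subaerial load: s = t ρ_sed / ρ_m = 5430 m × 2080/3360 = 3360 m.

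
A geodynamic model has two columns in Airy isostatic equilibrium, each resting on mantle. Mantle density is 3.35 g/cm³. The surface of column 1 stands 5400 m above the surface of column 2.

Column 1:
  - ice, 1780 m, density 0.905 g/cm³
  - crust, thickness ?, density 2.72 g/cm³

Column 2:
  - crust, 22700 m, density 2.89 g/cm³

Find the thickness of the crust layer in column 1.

Take the compensation level at the base of the deeper column (depth z_c below the surface of column 1) and equate Σ ρ_i t_i down to z_c; mantle fills any gap and the z_c terms cancel.
Column 1: 1780×0.905 + x×2.72 + (z_c − 1780 − x)×3.35
Column 2: 5400×0 + 22700×2.89 + (z_c − 5400 − 22700)×3.35
The z_c×3.35 term appears on both sides and cancels. Collect the known terms of each column as K = Σ(ρt)_known − 3.35 × (depth of known layers): K_1 = 1610.9 − 3.35×1780 = −4352.1; K_2 = 65603 − 3.35×(5400 + 22700) = −28532.
Balance: K_1 − x×(3.35 − 2.72) = K_2, so x = (K_1 − K_2)/(3.35 − 2.72) = 24179.9/0.63 = 38400 m.

38400 m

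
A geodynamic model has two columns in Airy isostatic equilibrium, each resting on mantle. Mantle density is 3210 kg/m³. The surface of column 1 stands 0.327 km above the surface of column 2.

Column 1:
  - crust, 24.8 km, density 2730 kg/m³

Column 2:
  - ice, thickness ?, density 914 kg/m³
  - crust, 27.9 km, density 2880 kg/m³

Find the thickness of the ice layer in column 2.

0.717 km

Take the compensation level at the base of the deeper column (depth z_c below the surface of column 1) and equate Σ ρ_i t_i down to z_c; mantle fills any gap and the z_c terms cancel.
Column 1: 24.8×2730 + (z_c − 24.8)×3210
Column 2: 0.327×0 + x×914 + 27.9×2880 + (z_c − 0.327 − 27.9 − x)×3210
The z_c×3210 term appears on both sides and cancels. Collect the known terms of each column as K = Σ(ρt)_known − 3210 × (depth of known layers): K_1 = 67704 − 3210×24.8 = −11904; K_2 = 80352 − 3210×(0.327 + 27.9) = −10256.67.
Balance: K_1 = K_2 − x×(3210 − 914), so x = (K_2 − K_1)/(3210 − 914) = 1647.33/2296 = 0.717 km.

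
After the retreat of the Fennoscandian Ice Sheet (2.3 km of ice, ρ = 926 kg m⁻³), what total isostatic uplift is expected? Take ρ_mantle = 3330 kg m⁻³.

0.64 km

Removing the load lets mantle flow back in; uplift u satisfies ρ_ice t = ρ_m u.
u = t ρ_ice/ρ_m = 2.3 km × 926/3330 = 0.64 km.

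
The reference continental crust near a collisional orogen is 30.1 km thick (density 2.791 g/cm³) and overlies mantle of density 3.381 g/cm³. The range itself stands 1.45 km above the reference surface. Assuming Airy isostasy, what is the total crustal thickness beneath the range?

38.4 km

Root depth r = h ρ_c / (ρ_m − ρ_c) = 1.45 km × 2.791 / 0.59 = 6.859 km.
Total thickness = T + h + r = 30.1 km + 1.45 km + 6.859 km = 38.4 km.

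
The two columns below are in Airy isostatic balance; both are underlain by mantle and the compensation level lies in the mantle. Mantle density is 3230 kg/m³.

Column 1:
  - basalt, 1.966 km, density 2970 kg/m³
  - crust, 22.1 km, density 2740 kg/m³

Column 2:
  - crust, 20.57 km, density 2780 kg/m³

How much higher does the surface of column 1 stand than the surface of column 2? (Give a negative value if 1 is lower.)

For any compensation level in the mantle, the mantle terms cancel and isostasy reduces to e = (Σt_1 − Σt_2) − (Σ(ρt)_1 − Σ(ρt)_2) / ρ_m.
Σt_1 = 24.066 km; Σt_2 = 20.57 km; Σ(ρt)_1 = 66393.02; Σ(ρt)_2 = 57184.6 (in km·kg/m³).
e = (24.066 − 20.57) − (66393.02 − 57184.6) / 3230 = 0.645 km.

0.645 km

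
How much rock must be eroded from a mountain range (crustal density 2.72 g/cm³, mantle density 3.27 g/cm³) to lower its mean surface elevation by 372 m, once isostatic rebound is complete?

Net drop Δ = e − u = e − e ρ_c/ρ_m = e (ρ_m − ρ_c)/ρ_m.
e = Δ ρ_m/(ρ_m − ρ_c) = 372 m × 3.27/0.55 = 2210 m.

2210 m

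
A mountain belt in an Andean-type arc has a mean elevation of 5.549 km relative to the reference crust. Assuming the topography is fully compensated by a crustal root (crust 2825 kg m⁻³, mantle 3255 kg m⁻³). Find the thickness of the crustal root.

36.5 km

Balancing pressure at the compensation depth: the weight of the topography is balanced by the buoyancy of the root, ρ_c h = (ρ_m − ρ_c) r.
r = h · ρ_c / (ρ_m − ρ_c) = 5.549 km × 2825 / (3255 − 2825) = 36.5 km.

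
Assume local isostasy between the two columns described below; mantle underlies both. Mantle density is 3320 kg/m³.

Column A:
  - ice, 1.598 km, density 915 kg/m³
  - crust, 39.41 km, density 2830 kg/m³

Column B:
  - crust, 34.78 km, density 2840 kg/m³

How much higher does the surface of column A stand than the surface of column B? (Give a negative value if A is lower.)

For any compensation level in the mantle, the mantle terms cancel and isostasy reduces to e = (Σt_A − Σt_B) − (Σ(ρt)_A − Σ(ρt)_B) / ρ_m.
Σt_A = 41.008 km; Σt_B = 34.78 km; Σ(ρt)_A = 112992.47; Σ(ρt)_B = 98775.2 (in km·kg/m³).
e = (41.008 − 34.78) − (112992.47 − 98775.2) / 3320 = 1.95 km.

1.95 km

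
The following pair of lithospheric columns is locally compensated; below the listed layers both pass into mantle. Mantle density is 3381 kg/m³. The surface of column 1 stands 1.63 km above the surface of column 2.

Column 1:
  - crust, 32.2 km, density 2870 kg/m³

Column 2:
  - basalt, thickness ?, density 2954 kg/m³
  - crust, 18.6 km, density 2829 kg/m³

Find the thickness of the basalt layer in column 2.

1.58 km

Take the compensation level at the base of the deeper column (depth z_c below the surface of column 1) and equate Σ ρ_i t_i down to z_c; mantle fills any gap and the z_c terms cancel.
Column 1: 32.2×2870 + (z_c − 32.2)×3381
Column 2: 1.63×0 + x×2954 + 18.6×2829 + (z_c − 1.63 − 18.6 − x)×3381
The z_c×3381 term appears on both sides and cancels. Collect the known terms of each column as K = Σ(ρt)_known − 3381 × (depth of known layers): K_1 = 92414 − 3381×32.2 = −16454.2; K_2 = 52619.4 − 3381×(1.63 + 18.6) = −15778.23.
Balance: K_1 = K_2 − x×(3381 − 2954), so x = (K_2 − K_1)/(3381 − 2954) = 675.97/427 = 1.58 km.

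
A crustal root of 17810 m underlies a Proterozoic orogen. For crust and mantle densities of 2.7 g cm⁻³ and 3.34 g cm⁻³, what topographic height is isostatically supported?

For local isostatic compensation: ρ_c h = (ρ_m − ρ_c) r.
h = r (ρ_m − ρ_c) / ρ_c = 17810 m × (3.34 − 2.7) / 2.7 = 4220 m.

4220 m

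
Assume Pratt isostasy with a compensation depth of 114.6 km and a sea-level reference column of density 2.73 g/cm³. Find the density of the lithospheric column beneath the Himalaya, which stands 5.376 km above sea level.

2.61 g/cm³

Pratt balance: ρ_ref D = ρ (D + h).
ρ = ρ_ref D/(D + h) = 2.73 × 114.6 km/(114.6 km + 5.376 km) = 2.61 g/cm³.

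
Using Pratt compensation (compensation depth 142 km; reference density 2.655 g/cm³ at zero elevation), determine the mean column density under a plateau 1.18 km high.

2.63 g/cm³

Pratt balance: ρ_ref D = ρ (D + h).
ρ = ρ_ref D/(D + h) = 2.655 × 142 km/(142 km + 1.18 km) = 2.63 g/cm³.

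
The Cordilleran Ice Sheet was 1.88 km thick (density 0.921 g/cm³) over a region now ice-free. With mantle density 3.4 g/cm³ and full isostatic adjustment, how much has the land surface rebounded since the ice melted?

0.509 km

Removing the load lets mantle flow back in; uplift u satisfies ρ_ice t = ρ_m u.
u = t ρ_ice/ρ_m = 1.88 km × 0.921/3.4 = 0.509 km.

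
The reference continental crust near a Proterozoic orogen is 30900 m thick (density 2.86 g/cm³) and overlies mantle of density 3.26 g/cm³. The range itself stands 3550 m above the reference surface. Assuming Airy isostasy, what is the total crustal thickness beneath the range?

59800 m

Root depth r = h ρ_c / (ρ_m − ρ_c) = 3550 m × 2.86 / 0.4 = 25380 m.
Total thickness = T + h + r = 30900 m + 3550 m + 25380 m = 59800 m.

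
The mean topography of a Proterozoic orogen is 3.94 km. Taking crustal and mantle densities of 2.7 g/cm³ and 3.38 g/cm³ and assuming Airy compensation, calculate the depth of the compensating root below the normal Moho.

15.6 km

For local isostatic compensation: the weight of the topography is balanced by the buoyancy of the root, ρ_c h = (ρ_m − ρ_c) r.
r = h · ρ_c / (ρ_m − ρ_c) = 3.94 km × 2.7 / (3.38 − 2.7) = 15.6 km.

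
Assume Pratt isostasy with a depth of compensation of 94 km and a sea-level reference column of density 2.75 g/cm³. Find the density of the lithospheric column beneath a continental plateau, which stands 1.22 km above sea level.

2.71 g/cm³

Pratt balance: ρ_ref D = ρ (D + h).
ρ = ρ_ref D/(D + h) = 2.75 × 94 km/(94 km + 1.22 km) = 2.71 g/cm³.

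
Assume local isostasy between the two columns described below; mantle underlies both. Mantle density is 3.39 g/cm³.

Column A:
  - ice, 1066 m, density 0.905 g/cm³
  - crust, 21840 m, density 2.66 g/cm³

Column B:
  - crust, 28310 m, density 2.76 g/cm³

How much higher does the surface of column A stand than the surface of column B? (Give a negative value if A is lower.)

223 m

For any compensation level in the mantle, the mantle terms cancel and isostasy reduces to e = (Σt_A − Σt_B) − (Σ(ρt)_A − Σ(ρt)_B) / ρ_m.
Σt_A = 22906 m; Σt_B = 28310 m; Σ(ρt)_A = 59059.13; Σ(ρt)_B = 78135.6 (in m·g/cm³).
e = (22906 − 28310) − (59059.13 − 78135.6) / 3.39 = 223 m.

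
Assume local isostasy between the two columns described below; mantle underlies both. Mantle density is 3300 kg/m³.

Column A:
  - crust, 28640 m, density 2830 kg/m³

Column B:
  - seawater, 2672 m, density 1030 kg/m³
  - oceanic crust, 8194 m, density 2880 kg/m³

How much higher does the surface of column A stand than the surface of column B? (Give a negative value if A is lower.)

1200 m

For any compensation level in the mantle, the mantle terms cancel and isostasy reduces to e = (Σt_A − Σt_B) − (Σ(ρt)_A − Σ(ρt)_B) / ρ_m.
Σt_A = 28640 m; Σt_B = 10866 m; Σ(ρt)_A = 81051200; Σ(ρt)_B = 26350880 (in m·kg/m³).
e = (28640 − 10866) − (81051200 − 26350880) / 3300 = 1200 m.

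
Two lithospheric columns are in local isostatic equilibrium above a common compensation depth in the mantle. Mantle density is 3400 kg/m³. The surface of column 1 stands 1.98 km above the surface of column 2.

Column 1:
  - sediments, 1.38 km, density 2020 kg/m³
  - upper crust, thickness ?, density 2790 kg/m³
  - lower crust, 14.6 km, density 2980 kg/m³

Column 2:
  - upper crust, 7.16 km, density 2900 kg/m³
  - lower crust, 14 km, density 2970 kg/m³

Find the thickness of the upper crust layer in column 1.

13.6 km

Take the compensation level at the base of the deeper column (depth z_c below the surface of column 1) and equate Σ ρ_i t_i down to z_c; mantle fills any gap and the z_c terms cancel.
Column 1: 1.38×2020 + x×2790 + 14.6×2980 + (z_c − 15.98 − x)×3400
Column 2: 1.98×0 + 7.16×2900 + 14×2970 + (z_c − 1.98 − 21.16)×3400
The z_c×3400 term appears on both sides and cancels. Collect the known terms of each column as K = Σ(ρt)_known − 3400 × (depth of known layers): K_1 = 46295.6 − 3400×15.98 = −8036.4; K_2 = 62344 − 3400×(1.98 + 21.16) = −16332.
Balance: K_1 − x×(3400 − 2790) = K_2, so x = (K_1 − K_2)/(3400 − 2790) = 8295.6/610 = 13.6 km.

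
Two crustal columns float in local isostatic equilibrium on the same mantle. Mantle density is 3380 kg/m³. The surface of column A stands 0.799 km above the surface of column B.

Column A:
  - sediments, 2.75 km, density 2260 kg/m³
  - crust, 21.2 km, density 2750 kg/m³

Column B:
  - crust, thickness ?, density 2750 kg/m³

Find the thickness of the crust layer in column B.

Take the compensation level at the base of the deeper column (depth z_c below the surface of column A) and equate Σ ρ_i t_i down to z_c; mantle fills any gap and the z_c terms cancel.
Column A: 2.75×2260 + 21.2×2750 + (z_c − 23.95)×3380
Column B: 0.799×0 + x×2750 + (z_c − 0.799 − 0 − x)×3380
The z_c×3380 term appears on both sides and cancels. Collect the known terms of each column as K = Σ(ρt)_known − 3380 × (depth of known layers): K_A = 64515 − 3380×23.95 = −16436; K_B = 0 − 3380×(0.799 + 0) = −2700.62.
Balance: K_A = K_B − x×(3380 − 2750), so x = (K_B − K_A)/(3380 − 2750) = 13735.4/630 = 21.8 km.

21.8 km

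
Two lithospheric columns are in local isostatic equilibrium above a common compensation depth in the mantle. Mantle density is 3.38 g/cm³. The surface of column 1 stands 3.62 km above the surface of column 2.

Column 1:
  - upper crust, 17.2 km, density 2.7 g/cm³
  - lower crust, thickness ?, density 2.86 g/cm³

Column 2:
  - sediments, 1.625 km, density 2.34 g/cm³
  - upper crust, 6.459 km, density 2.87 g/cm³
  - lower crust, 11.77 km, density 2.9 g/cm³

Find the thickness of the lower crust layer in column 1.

21.5 km

Take the compensation level at the base of the deeper column (depth z_c below the surface of column 1) and equate Σ ρ_i t_i down to z_c; mantle fills any gap and the z_c terms cancel.
Column 1: 17.2×2.7 + x×2.86 + (z_c − 17.2 − x)×3.38
Column 2: 3.62×0 + 1.625×2.34 + 6.459×2.87 + 11.77×2.9 + (z_c − 3.62 − 19.854)×3.38
The z_c×3.38 term appears on both sides and cancels. Collect the known terms of each column as K = Σ(ρt)_known − 3.38 × (depth of known layers): K_1 = 46.44 − 3.38×17.2 = −11.696; K_2 = 56.47283 − 3.38×(3.62 + 19.854) = −22.86929.
Balance: K_1 − x×(3.38 − 2.86) = K_2, so x = (K_1 − K_2)/(3.38 − 2.86) = 11.1733/0.52 = 21.5 km.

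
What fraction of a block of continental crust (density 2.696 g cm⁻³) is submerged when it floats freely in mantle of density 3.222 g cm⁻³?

0.837

Submerged fraction = ρ_obj/ρ_fluid = 2.696/3.222 = 0.837.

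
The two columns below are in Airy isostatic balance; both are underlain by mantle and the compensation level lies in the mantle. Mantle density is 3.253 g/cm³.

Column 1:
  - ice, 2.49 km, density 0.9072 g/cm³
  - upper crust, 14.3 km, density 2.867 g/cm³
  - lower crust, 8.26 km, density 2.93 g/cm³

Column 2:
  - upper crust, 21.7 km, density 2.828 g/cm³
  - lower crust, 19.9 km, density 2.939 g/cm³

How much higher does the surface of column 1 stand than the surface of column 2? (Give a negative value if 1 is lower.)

For any compensation level in the mantle, the mantle terms cancel and isostasy reduces to e = (Σt_1 − Σt_2) − (Σ(ρt)_1 − Σ(ρt)_2) / ρ_m.
Σt_1 = 25.05 km; Σt_2 = 41.6 km; Σ(ρt)_1 = 67.458828; Σ(ρt)_2 = 119.8537 (in km·g/cm³).
e = (25.05 − 41.6) − (67.458828 − 119.8537) / 3.253 = −0.443 km.

−0.443 km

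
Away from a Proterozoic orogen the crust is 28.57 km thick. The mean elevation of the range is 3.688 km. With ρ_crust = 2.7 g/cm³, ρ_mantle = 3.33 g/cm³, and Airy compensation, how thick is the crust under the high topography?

Root depth r = h ρ_c / (ρ_m − ρ_c) = 3.688 km × 2.7 / 0.63 = 15.81 km.
Total thickness = T + h + r = 28.57 km + 3.688 km + 15.81 km = 48.1 km.

48.1 km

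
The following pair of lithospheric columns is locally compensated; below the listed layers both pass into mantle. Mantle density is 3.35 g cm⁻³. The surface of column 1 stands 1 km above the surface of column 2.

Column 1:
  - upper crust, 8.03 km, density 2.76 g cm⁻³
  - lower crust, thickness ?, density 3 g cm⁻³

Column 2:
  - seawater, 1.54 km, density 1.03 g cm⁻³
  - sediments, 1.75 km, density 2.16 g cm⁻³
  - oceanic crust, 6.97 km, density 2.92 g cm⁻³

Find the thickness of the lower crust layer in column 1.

Take the compensation level at the base of the deeper column (depth z_c below the surface of column 1) and equate Σ ρ_i t_i down to z_c; mantle fills any gap and the z_c terms cancel.
Column 1: 8.03×2.76 + x×3 + (z_c − 8.03 − x)×3.35
Column 2: 1×0 + 1.54×1.03 + 1.75×2.16 + 6.97×2.92 + (z_c − 1 − 10.26)×3.35
The z_c×3.35 term appears on both sides and cancels. Collect the known terms of each column as K = Σ(ρt)_known − 3.35 × (depth of known layers): K_1 = 22.1628 − 3.35×8.03 = −4.7377; K_2 = 25.7186 − 3.35×(1 + 10.26) = −12.0024.
Balance: K_1 − x×(3.35 − 3) = K_2, so x = (K_1 − K_2)/(3.35 − 3) = 7.2647/0.35 = 20.8 km.

20.8 km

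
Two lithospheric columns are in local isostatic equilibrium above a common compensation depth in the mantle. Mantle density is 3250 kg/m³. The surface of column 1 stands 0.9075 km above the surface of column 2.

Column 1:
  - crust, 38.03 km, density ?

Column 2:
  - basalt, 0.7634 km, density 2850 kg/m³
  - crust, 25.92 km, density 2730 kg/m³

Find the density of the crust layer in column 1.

2810 kg/m³

Take the compensation level at the base of the deeper column (depth z_c below the surface of column 1) and equate Σ ρ_i t_i down to z_c; mantle fills any gap and the z_c terms cancel.
Column 1: 38.03×ρ + (z_c − 38.03)×3250
Column 2: 0.9075×0 + 0.7634×2850 + 25.92×2730 + (z_c − 0.9075 − 26.6834)×3250
The z_c×3250 term appears on both sides and cancels. Collect the known terms of each column as K = Σ(ρt)_known − 3250 × (depth of known layers): K_1 = 0 − 3250×38.03 = −123597.5; K_2 = 72937.29 − 3250×(0.9075 + 26.6834) = −16733.135.
Balance: K_1 + 38.03×ρ = K_2, so ρ = (K_2 − K_1)/38.03 = 106864/38.03 = 2810 kg/m³.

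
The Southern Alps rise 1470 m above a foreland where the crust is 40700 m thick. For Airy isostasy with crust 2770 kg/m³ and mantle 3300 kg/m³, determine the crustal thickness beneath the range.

49900 m

Root depth r = h ρ_c / (ρ_m − ρ_c) = 1470 m × 2770 / 530 = 7683 m.
Total thickness = T + h + r = 40700 m + 1470 m + 7683 m = 49900 m.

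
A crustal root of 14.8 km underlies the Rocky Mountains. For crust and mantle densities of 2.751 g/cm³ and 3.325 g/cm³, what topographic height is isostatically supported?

In Airy isostatic equilibrium: ρ_c h = (ρ_m − ρ_c) r.
h = r (ρ_m − ρ_c) / ρ_c = 14.8 km × (3.325 − 2.751) / 2.751 = 3.09 km.

3.09 km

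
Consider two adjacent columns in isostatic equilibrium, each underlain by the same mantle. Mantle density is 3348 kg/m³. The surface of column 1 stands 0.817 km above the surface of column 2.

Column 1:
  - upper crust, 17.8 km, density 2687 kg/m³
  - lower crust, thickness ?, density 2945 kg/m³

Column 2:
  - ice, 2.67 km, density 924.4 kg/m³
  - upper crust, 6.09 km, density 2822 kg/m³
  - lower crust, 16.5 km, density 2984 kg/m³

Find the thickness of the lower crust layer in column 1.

Take the compensation level at the base of the deeper column (depth z_c below the surface of column 1) and equate Σ ρ_i t_i down to z_c; mantle fills any gap and the z_c terms cancel.
Column 1: 17.8×2687 + x×2945 + (z_c − 17.8 − x)×3348
Column 2: 0.817×0 + 2.67×924.4 + 6.09×2822 + 16.5×2984 + (z_c − 0.817 − 25.26)×3348
The z_c×3348 term appears on both sides and cancels. Collect the known terms of each column as K = Σ(ρt)_known − 3348 × (depth of known layers): K_1 = 47828.6 − 3348×17.8 = −11765.8; K_2 = 68890.128 − 3348×(0.817 + 25.26) = −18415.668.
Balance: K_1 − x×(3348 − 2945) = K_2, so x = (K_1 − K_2)/(3348 − 2945) = 6649.87/403 = 16.5 km.

16.5 km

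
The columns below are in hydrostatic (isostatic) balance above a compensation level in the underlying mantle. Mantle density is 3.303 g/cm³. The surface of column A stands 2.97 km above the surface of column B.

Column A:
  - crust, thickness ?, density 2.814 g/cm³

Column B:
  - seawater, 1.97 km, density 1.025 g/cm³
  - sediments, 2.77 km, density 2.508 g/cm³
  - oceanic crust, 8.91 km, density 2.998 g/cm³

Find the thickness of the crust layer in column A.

39.3 km

Take the compensation level at the base of the deeper column (depth z_c below the surface of column A) and equate Σ ρ_i t_i down to z_c; mantle fills any gap and the z_c terms cancel.
Column A: x×2.814 + (z_c − 0 − x)×3.303
Column B: 2.97×0 + 1.97×1.025 + 2.77×2.508 + 8.91×2.998 + (z_c − 2.97 − 13.65)×3.303
The z_c×3.303 term appears on both sides and cancels. Collect the known terms of each column as K = Σ(ρt)_known − 3.303 × (depth of known layers): K_A = 0 − 3.303×0 = 0; K_B = 35.67859 − 3.303×(2.97 + 13.65) = −19.21727.
Balance: K_A − x×(3.303 − 2.814) = K_B, so x = (K_A − K_B)/(3.303 − 2.814) = 19.2173/0.489 = 39.3 km.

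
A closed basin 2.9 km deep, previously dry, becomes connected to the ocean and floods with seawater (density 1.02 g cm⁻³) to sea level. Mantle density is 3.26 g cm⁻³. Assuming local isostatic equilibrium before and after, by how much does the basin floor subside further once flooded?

1.32 km

After flooding the water column is d + s deep. Its weight must equal the weight of mantle displaced by the extra subsidence s: (d + s) ρ_w = s ρ_m.
s = d ρ_w / (ρ_m − ρ_w) = 2.9 km × 1.02/(3.26 − 1.02) = 1.32 km.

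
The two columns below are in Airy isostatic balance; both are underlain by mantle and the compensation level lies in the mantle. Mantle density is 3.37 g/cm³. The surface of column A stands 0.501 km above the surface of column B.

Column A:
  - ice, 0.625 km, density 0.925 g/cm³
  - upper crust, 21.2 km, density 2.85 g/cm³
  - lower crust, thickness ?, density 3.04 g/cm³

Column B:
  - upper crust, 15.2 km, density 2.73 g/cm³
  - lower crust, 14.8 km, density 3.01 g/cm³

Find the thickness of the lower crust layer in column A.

Take the compensation level at the base of the deeper column (depth z_c below the surface of column A) and equate Σ ρ_i t_i down to z_c; mantle fills any gap and the z_c terms cancel.
Column A: 0.625×0.925 + 21.2×2.85 + x×3.04 + (z_c − 21.825 − x)×3.37
Column B: 0.501×0 + 15.2×2.73 + 14.8×3.01 + (z_c − 0.501 − 30)×3.37
The z_c×3.37 term appears on both sides and cancels. Collect the known terms of each column as K = Σ(ρt)_known − 3.37 × (depth of known layers): K_A = 60.998125 − 3.37×21.825 = −12.552125; K_B = 86.044 − 3.37×(0.501 + 30) = −16.74437.
Balance: K_A − x×(3.37 − 3.04) = K_B, so x = (K_A − K_B)/(3.37 − 3.04) = 4.19224/0.33 = 12.7 km.

12.7 km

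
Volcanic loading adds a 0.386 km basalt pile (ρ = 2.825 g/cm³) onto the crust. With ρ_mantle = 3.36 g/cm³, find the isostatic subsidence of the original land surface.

0.325 km

Subaerial loading: s = t ρ_load / ρ_m.
s = 0.386 km × 2.825/3.36 = 0.325 km.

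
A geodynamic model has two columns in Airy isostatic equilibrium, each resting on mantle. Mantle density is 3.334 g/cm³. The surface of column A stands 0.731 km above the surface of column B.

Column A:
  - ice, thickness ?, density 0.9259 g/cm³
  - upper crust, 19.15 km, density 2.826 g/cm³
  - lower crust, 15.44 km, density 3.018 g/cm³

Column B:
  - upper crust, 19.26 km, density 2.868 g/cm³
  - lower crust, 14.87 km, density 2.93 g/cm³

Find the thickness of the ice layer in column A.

1.17 km

Take the compensation level at the base of the deeper column (depth z_c below the surface of column A) and equate Σ ρ_i t_i down to z_c; mantle fills any gap and the z_c terms cancel.
Column A: x×0.9259 + 19.15×2.826 + 15.44×3.018 + (z_c − 34.59 − x)×3.334
Column B: 0.731×0 + 19.26×2.868 + 14.87×2.93 + (z_c − 0.731 − 34.13)×3.334
The z_c×3.334 term appears on both sides and cancels. Collect the known terms of each column as K = Σ(ρt)_known − 3.334 × (depth of known layers): K_A = 100.71582 − 3.334×34.59 = −14.60724; K_B = 98.80678 − 3.334×(0.731 + 34.13) = −17.419794.
Balance: K_A − x×(3.334 − 0.9259) = K_B, so x = (K_A − K_B)/(3.334 − 0.9259) = 2.81255/2.4081 = 1.17 km.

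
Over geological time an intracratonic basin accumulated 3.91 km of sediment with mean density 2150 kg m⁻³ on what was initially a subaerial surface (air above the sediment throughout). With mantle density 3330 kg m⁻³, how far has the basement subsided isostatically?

2.52 km

Subaerial load: s = t ρ_sed / ρ_m = 3.91 km × 2150/3330 = 2.52 km.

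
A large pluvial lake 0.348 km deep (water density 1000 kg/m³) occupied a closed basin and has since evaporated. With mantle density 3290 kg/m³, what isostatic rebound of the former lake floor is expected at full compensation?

u = d ρ_w/ρ_m = 0.348 km × 1000/3290 = 0.106 km.

0.106 km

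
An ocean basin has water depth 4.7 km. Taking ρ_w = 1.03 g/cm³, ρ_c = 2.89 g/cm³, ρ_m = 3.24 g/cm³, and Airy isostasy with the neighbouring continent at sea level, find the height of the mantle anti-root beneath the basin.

For local isostatic compensation: replacing crust with seawater at the top is compensated by replacing crust with mantle at the base: d (ρ_c − ρ_w) = a (ρ_m − ρ_c).
a = d (ρ_c − ρ_w)/(ρ_m − ρ_c) = 4.7 km × 1.86/0.35 = 25 km.

25 km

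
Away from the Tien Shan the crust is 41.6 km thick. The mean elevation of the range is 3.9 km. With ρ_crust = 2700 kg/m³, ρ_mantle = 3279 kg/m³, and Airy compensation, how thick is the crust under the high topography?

Root depth r = h ρ_c / (ρ_m − ρ_c) = 3.9 km × 2700 / 579 = 18.19 km.
Total thickness = T + h + r = 41.6 km + 3.9 km + 18.19 km = 63.7 km.

63.7 km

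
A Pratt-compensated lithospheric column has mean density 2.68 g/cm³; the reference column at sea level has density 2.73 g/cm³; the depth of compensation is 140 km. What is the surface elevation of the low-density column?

2.61 km

ρ_ref D = ρ (D + h) → h = D (ρ_ref − ρ)/ρ.
h = 140 km × (2.73 − 2.68)/2.68 = 2.61 km.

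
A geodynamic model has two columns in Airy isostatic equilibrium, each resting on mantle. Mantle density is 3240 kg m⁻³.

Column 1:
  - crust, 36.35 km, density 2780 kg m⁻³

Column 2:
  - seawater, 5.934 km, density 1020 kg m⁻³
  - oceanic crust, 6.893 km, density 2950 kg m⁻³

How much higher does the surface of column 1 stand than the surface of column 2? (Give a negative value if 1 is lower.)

0.478 km

For any compensation level in the mantle, the mantle terms cancel and isostasy reduces to e = (Σt_1 − Σt_2) − (Σ(ρt)_1 − Σ(ρt)_2) / ρ_m.
Σt_1 = 36.35 km; Σt_2 = 12.827 km; Σ(ρt)_1 = 101053; Σ(ρt)_2 = 26387.03 (in km·kg m⁻³).
e = (36.35 − 12.827) − (101053 − 26387.03) / 3240 = 0.478 km.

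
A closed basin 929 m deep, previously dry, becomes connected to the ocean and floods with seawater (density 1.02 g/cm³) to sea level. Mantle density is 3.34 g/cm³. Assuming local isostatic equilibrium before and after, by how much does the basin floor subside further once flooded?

408 m

After flooding the water column is d + s deep. Its weight must equal the weight of mantle displaced by the extra subsidence s: (d + s) ρ_w = s ρ_m.
s = d ρ_w / (ρ_m − ρ_w) = 929 m × 1.02/(3.34 − 1.02) = 408 m.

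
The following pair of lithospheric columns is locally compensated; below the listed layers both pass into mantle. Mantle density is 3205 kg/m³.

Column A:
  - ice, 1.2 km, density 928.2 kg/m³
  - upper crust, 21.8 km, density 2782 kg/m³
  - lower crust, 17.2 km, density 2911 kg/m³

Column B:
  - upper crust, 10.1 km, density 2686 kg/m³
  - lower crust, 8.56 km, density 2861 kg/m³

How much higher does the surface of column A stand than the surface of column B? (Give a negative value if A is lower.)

For any compensation level in the mantle, the mantle terms cancel and isostasy reduces to e = (Σt_A − Σt_B) − (Σ(ρt)_A − Σ(ρt)_B) / ρ_m.
Σt_A = 40.2 km; Σt_B = 18.66 km; Σ(ρt)_A = 111830.64; Σ(ρt)_B = 51618.76 (in km·kg/m³).
e = (40.2 − 18.66) − (111830.64 − 51618.76) / 3205 = 2.75 km.

2.75 km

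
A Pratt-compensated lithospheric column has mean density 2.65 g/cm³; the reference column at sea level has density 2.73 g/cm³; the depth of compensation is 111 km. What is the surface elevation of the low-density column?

ρ_ref D = ρ (D + h) → h = D (ρ_ref − ρ)/ρ.
h = 111 km × (2.73 − 2.65)/2.65 = 3.35 km.

3.35 km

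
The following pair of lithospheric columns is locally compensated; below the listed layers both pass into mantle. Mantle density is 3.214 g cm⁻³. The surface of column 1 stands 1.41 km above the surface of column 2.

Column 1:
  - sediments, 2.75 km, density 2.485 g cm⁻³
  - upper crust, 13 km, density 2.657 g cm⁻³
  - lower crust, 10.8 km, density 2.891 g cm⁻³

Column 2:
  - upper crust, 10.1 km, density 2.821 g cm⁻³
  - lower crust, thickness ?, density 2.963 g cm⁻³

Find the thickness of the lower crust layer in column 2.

16.9 km

Take the compensation level at the base of the deeper column (depth z_c below the surface of column 1) and equate Σ ρ_i t_i down to z_c; mantle fills any gap and the z_c terms cancel.
Column 1: 2.75×2.485 + 13×2.657 + 10.8×2.891 + (z_c − 26.55)×3.214
Column 2: 1.41×0 + 10.1×2.821 + x×2.963 + (z_c − 1.41 − 10.1 − x)×3.214
The z_c×3.214 term appears on both sides and cancels. Collect the known terms of each column as K = Σ(ρt)_known − 3.214 × (depth of known layers): K_1 = 72.59755 − 3.214×26.55 = −12.73415; K_2 = 28.4921 − 3.214×(1.41 + 10.1) = −8.50104.
Balance: K_1 = K_2 − x×(3.214 − 2.963), so x = (K_2 − K_1)/(3.214 − 2.963) = 4.23311/0.251 = 16.9 km.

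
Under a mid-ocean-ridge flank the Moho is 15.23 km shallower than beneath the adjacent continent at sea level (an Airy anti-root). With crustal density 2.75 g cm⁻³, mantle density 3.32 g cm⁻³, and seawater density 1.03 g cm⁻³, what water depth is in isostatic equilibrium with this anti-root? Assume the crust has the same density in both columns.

Replacing a thickness d of crust by seawater at the top must be balanced by replacing crust with mantle at the base: d (ρ_c − ρ_w) = a (ρ_m − ρ_c).
d = a (ρ_m − ρ_c)/(ρ_c − ρ_w) = 15.23 km × 0.57/1.72 = 5.05 km.

5.05 km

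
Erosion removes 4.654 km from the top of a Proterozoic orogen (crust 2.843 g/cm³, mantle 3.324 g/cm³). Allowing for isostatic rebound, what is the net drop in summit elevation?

Rebound u = e ρ_c/ρ_m = 4.654 km × 2.843/3.324 = 3.981 km.
Net surface drop = e − u = 4.654 km − 3.981 km = e (ρ_m − ρ_c)/ρ_m = 0.673 km.

0.673 km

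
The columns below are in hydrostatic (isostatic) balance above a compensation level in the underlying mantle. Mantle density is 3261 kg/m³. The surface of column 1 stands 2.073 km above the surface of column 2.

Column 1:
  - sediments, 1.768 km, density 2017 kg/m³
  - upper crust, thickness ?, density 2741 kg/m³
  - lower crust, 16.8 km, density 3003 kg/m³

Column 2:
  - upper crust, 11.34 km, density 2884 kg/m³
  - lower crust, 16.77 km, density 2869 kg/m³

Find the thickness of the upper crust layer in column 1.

Take the compensation level at the base of the deeper column (depth z_c below the surface of column 1) and equate Σ ρ_i t_i down to z_c; mantle fills any gap and the z_c terms cancel.
Column 1: 1.768×2017 + x×2741 + 16.8×3003 + (z_c − 18.568 − x)×3261
Column 2: 2.073×0 + 11.34×2884 + 16.77×2869 + (z_c − 2.073 − 28.11)×3261
The z_c×3261 term appears on both sides and cancels. Collect the known terms of each column as K = Σ(ρt)_known − 3261 × (depth of known layers): K_1 = 54016.456 − 3261×18.568 = −6533.792; K_2 = 80817.69 − 3261×(2.073 + 28.11) = −17609.073.
Balance: K_1 − x×(3261 − 2741) = K_2, so x = (K_1 − K_2)/(3261 − 2741) = 11075.3/520 = 21.3 km.

21.3 km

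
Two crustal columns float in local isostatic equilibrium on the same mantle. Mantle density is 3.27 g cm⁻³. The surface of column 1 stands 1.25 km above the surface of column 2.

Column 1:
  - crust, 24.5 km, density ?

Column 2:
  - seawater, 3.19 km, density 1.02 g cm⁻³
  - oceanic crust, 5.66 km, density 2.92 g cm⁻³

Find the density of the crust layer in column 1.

2.73 g cm⁻³

Take the compensation level at the base of the deeper column (depth z_c below the surface of column 1) and equate Σ ρ_i t_i down to z_c; mantle fills any gap and the z_c terms cancel.
Column 1: 24.5×ρ + (z_c − 24.5)×3.27
Column 2: 1.25×0 + 3.19×1.02 + 5.66×2.92 + (z_c − 1.25 − 8.85)×3.27
The z_c×3.27 term appears on both sides and cancels. Collect the known terms of each column as K = Σ(ρt)_known − 3.27 × (depth of known layers): K_1 = 0 − 3.27×24.5 = −80.115; K_2 = 19.781 − 3.27×(1.25 + 8.85) = −13.246.
Balance: K_1 + 24.5×ρ = K_2, so ρ = (K_2 − K_1)/24.5 = 66.869/24.5 = 2.73 g cm⁻³.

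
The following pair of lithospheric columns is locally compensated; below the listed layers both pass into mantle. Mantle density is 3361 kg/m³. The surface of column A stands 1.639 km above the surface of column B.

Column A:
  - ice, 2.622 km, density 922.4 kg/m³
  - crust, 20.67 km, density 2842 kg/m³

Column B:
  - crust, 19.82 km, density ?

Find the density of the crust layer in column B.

Take the compensation level at the base of the deeper column (depth z_c below the surface of column A) and equate Σ ρ_i t_i down to z_c; mantle fills any gap and the z_c terms cancel.
Column A: 2.622×922.4 + 20.67×2842 + (z_c − 23.292)×3361
Column B: 1.639×0 + 19.82×ρ + (z_c − 1.639 − 19.82)×3361
The z_c×3361 term appears on both sides and cancels. Collect the known terms of each column as K = Σ(ρt)_known − 3361 × (depth of known layers): K_A = 61162.6728 − 3361×23.292 = −17121.7392; K_B = 0 − 3361×(1.639 + 19.82) = −72123.699.
Balance: K_A = K_B + 19.82×ρ, so ρ = (K_A − K_B)/19.82 = 55002/19.82 = 2780 kg/m³.

2780 kg/m³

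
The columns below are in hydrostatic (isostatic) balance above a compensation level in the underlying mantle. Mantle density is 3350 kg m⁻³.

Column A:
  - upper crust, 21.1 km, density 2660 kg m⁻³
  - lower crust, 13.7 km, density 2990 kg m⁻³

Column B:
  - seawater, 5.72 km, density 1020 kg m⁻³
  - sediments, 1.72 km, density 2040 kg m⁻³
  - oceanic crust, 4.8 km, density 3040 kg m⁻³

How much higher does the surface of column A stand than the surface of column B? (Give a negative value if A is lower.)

0.723 km

For any compensation level in the mantle, the mantle terms cancel and isostasy reduces to e = (Σt_A − Σt_B) − (Σ(ρt)_A − Σ(ρt)_B) / ρ_m.
Σt_A = 34.8 km; Σt_B = 12.24 km; Σ(ρt)_A = 97089; Σ(ρt)_B = 23935.2 (in km·kg m⁻³).
e = (34.8 − 12.24) − (97089 − 23935.2) / 3350 = 0.723 km.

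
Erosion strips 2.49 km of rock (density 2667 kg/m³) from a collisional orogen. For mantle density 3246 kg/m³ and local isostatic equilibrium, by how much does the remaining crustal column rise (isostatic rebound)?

2.05 km

Unloading: uplift u = e ρ_c/ρ_m = 2.49 km × 2667/3246 = 2.05 km.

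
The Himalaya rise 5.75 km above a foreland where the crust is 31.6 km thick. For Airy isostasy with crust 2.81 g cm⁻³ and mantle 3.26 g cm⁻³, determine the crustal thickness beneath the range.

73.3 km

Root depth r = h ρ_c / (ρ_m − ρ_c) = 5.75 km × 2.81 / 0.45 = 35.91 km.
Total thickness = T + h + r = 31.6 km + 5.75 km + 35.91 km = 73.3 km.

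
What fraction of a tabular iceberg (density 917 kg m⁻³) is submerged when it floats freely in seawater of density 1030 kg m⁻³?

89%

Submerged fraction = ρ_obj/ρ_fluid = 917/1030 = 89%.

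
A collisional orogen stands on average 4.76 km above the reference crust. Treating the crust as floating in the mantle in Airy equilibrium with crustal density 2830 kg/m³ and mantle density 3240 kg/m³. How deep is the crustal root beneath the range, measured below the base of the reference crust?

32.9 km

Equating mass per unit area of the two columns: the weight of the topography is balanced by the buoyancy of the root, ρ_c h = (ρ_m − ρ_c) r.
r = h · ρ_c / (ρ_m − ρ_c) = 4.76 km × 2830 / (3240 − 2830) = 32.9 km.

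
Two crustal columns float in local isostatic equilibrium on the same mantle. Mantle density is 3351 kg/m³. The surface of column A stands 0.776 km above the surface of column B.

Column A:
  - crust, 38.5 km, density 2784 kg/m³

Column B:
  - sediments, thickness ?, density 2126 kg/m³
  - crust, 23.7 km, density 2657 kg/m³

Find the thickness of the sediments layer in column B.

2.27 km

Take the compensation level at the base of the deeper column (depth z_c below the surface of column A) and equate Σ ρ_i t_i down to z_c; mantle fills any gap and the z_c terms cancel.
Column A: 38.5×2784 + (z_c − 38.5)×3351
Column B: 0.776×0 + x×2126 + 23.7×2657 + (z_c − 0.776 − 23.7 − x)×3351
The z_c×3351 term appears on both sides and cancels. Collect the known terms of each column as K = Σ(ρt)_known − 3351 × (depth of known layers): K_A = 107184 − 3351×38.5 = −21829.5; K_B = 62970.9 − 3351×(0.776 + 23.7) = −19048.176.
Balance: K_A = K_B − x×(3351 − 2126), so x = (K_B − K_A)/(3351 − 2126) = 2781.32/1225 = 2.27 km.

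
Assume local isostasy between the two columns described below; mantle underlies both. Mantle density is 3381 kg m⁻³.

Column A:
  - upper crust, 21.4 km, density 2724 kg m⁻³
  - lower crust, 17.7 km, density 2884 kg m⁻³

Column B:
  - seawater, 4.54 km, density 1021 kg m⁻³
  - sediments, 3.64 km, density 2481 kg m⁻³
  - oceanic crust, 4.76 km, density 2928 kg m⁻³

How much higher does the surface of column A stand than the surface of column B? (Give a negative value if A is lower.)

1.98 km

For any compensation level in the mantle, the mantle terms cancel and isostasy reduces to e = (Σt_A − Σt_B) − (Σ(ρt)_A − Σ(ρt)_B) / ρ_m.
Σt_A = 39.1 km; Σt_B = 12.94 km; Σ(ρt)_A = 109340.4; Σ(ρt)_B = 27603.46 (in km·kg m⁻³).
e = (39.1 − 12.94) − (109340.4 − 27603.46) / 3381 = 1.98 km.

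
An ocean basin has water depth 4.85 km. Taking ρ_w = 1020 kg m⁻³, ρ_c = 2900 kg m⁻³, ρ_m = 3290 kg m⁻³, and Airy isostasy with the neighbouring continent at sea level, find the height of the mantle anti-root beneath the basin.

In Airy isostatic equilibrium: replacing crust with seawater at the top is compensated by replacing crust with mantle at the base: d (ρ_c − ρ_w) = a (ρ_m − ρ_c).
a = d (ρ_c − ρ_w)/(ρ_m − ρ_c) = 4.85 km × 1880/390 = 23.4 km.

23.4 km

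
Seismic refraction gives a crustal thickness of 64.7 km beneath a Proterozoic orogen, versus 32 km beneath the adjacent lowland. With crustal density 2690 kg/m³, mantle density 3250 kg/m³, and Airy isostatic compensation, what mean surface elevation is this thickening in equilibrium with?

5.63 km

Excess crust Δ = 64.7 km − 32 km = 32.7 km, split between elevation h and root r with h + r = Δ.
Airy balance ρ_c h = (ρ_m − ρ_c) r gives r = h ρ_c/(ρ_m − ρ_c), so h (1 + ρ_c/(ρ_m − ρ_c)) = Δ, i.e. h = Δ (ρ_m − ρ_c)/ρ_m.
h = 32.7 km × 560/3250 = 5.63 km.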